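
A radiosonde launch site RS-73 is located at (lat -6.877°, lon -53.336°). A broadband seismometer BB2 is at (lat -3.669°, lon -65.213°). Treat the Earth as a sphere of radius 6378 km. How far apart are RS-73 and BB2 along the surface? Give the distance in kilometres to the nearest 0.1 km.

1363.9 km

Δφ = 3.2080°,  Δλ = -11.8770°
a = sin²(Δφ/2) + cos φ₁ cos φ₂ sin²(Δλ/2) = 0.011389
c = 2·arcsin(√a) = 0.213845 rad = 12.2524°
d = R·c = 6378 × 0.213845 = 1363.9 km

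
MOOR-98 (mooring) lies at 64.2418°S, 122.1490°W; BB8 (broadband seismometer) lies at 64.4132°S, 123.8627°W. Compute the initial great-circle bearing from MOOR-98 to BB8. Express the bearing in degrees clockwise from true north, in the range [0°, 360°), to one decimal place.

256.2°

Δλ = -1.7137°
y = sin Δλ · cos φ₂ = -0.012915
x = cos φ₁ sin φ₂ − sin φ₁ cos φ₂ cos Δλ = -0.003165
θ = atan2(y, x) = -103.7712° → 256.2288° (mod 360°)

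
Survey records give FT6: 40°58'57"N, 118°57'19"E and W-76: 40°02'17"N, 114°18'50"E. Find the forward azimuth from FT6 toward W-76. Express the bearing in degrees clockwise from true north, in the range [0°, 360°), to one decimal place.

256.5°

FT6: φ = +40.98250°, λ = +118.95528°
W-76: φ = +40.03806°, λ = +114.31389°
Δλ = -4.6414°
y = sin Δλ · cos φ₂ = -0.061953
x = cos φ₁ sin φ₂ − sin φ₁ cos φ₂ cos Δλ = -0.014836
θ = atan2(y, x) = -103.4674° → 256.5326° (mod 360°)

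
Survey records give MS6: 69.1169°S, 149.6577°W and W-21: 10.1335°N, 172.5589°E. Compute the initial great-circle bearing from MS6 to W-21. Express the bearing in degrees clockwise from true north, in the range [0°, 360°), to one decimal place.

Δλ = -37.7834°
y = sin Δλ · cos φ₂ = -0.603121
x = cos φ₁ sin φ₂ − sin φ₁ cos φ₂ cos Δλ = 0.789613
θ = atan2(y, x) = -37.3732° → 322.6268° (mod 360°)

322.6°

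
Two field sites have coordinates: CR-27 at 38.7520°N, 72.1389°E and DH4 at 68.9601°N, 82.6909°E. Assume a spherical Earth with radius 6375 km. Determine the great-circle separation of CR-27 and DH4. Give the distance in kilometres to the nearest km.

3421 km

Δφ = 30.2081°,  Δλ = 10.5520°
a = sin²(Δφ/2) + cos φ₁ cos φ₂ sin²(Δλ/2) = 0.070266
c = 2·arcsin(√a) = 0.536567 rad = 30.7430°
d = R·c = 6375 × 0.536567 = 3420.6 km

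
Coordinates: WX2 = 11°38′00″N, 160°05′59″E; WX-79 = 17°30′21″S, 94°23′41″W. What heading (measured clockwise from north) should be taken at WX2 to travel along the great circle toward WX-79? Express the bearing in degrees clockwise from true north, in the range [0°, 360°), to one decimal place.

WX2: φ = +11.63333°, λ = +160.09972°
WX-79: φ = -17.50583°, λ = -94.39472°
Δλ = 105.5056°
y = sin Δλ · cos φ₂ = 0.918976
x = cos φ₁ sin φ₂ − sin φ₁ cos φ₂ cos Δλ = -0.243214
θ = atan2(y, x) = 104.8239° → 104.8239° (mod 360°)

104.8°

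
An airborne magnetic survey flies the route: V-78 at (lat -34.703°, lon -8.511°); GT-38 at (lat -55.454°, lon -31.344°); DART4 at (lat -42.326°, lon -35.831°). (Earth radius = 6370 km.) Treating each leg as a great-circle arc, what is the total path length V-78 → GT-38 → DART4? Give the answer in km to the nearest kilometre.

4389 km

V-78→GT-38: c = 0.454233 rad, d = 2893.46 km
GT-38→DART4: c = 0.234717 rad, d = 1495.15 km
Total = 2893.46 + 1495.15 = 4388.61 km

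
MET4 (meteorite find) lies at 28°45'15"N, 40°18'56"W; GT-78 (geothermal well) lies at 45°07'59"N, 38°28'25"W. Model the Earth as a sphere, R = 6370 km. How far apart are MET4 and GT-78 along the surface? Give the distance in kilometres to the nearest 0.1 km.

1828.2 km

MET4: φ = +28.75417°, λ = -40.31556°
GT-78: φ = +45.13306°, λ = -38.47361°
Δφ = 16.3789°,  Δλ = 1.8419°
a = sin²(Δφ/2) + cos φ₁ cos φ₂ sin²(Δλ/2) = 0.020451
c = 2·arcsin(√a) = 0.286997 rad = 16.4437°
d = R·c = 6370 × 0.286997 = 1828.2 km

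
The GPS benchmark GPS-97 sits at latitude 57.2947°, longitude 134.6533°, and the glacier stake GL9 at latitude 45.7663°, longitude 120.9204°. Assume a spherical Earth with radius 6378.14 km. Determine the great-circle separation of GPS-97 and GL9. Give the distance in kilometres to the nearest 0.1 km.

Δφ = -11.5284°,  Δλ = -13.7329°
a = sin²(Δφ/2) + cos φ₁ cos φ₂ sin²(Δλ/2) = 0.015475
c = 2·arcsin(√a) = 0.249440 rad = 14.2919°
d = R·c = 6378.14 × 0.249440 = 1591.0 km

1591.0 km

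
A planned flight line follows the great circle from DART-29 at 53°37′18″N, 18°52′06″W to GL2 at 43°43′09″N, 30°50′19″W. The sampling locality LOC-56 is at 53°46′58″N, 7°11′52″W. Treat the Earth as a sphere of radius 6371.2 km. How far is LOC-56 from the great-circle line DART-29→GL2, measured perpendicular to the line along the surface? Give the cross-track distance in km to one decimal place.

499.9 km

DART-29: φ = +53.62167°, λ = -18.86833°
GL2: φ = +43.71917°, λ = -30.83861°
LOC-56: φ = +53.78278°, λ = -7.19778°
δ₁₃ = central angle DART-29→LOC-56 = 0.120478 rad  (haversine)
θ₁₃ = bearing DART-29→LOC-56 = 83.960°,  θ₁₂ = bearing DART-29→GL2 = 223.255°
dₓₜ = R·arcsin(sin δ₁₃ · sin(θ₁₃ − θ₁₂)) = 6371.2·arcsin(0.12019·sin(-139.295°)) = -499.897 km
|dₓₜ| = 499.897 km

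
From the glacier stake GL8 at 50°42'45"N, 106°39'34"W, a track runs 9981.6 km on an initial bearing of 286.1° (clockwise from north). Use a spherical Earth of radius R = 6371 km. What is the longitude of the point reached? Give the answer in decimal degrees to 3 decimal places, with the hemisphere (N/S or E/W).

150.894°E

GL8: φ = +50.71250°, λ = -106.65944°
δ = d/R = 9981.6/6371 = 1.566724 rad
φ₂ = arcsin(sin φ₁ cos δ + cos φ₁ sin δ cos θ)
   = arcsin(0.77398·0.00407 + 0.63321·0.99999·0.27731) = 10.29691°
λ₂ = λ₁ + atan2(sin θ sin δ cos φ₁, cos δ − sin φ₁ sin φ₂) = 150.89414°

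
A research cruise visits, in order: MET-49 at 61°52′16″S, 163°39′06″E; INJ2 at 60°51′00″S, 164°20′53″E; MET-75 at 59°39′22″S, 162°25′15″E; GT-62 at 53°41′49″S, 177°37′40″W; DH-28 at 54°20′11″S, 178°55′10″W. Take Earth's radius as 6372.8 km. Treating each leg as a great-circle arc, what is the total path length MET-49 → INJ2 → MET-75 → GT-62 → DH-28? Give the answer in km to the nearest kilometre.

MET-49: φ = -61.87111°, λ = +163.65167°
INJ2: φ = -60.85000°, λ = +164.34806°
MET-75: φ = -59.65611°, λ = +162.42083°
GT-62: φ = -53.69694°, λ = -177.62778°
DH-28: φ = -54.33639°, λ = -178.91944°
MET-49→INJ2: c = 0.018749 rad, d = 119.49 km
INJ2→MET-75: c = 0.026695 rad, d = 170.12 km
MET-75→GT-62: c = 0.216548 rad, d = 1380.02 km
GT-62→DH-28: c = 0.017320 rad, d = 110.38 km
Total = 119.49 + 170.12 + 1380.02 + 110.38 = 1780.00 km

1780 km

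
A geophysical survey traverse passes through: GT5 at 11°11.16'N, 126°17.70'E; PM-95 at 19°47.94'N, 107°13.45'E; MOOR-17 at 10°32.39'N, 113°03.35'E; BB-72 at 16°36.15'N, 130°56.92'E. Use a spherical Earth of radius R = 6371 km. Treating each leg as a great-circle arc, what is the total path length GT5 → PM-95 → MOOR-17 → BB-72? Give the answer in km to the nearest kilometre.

GT5: φ = +11.18600°, λ = +126.29500°
PM-95: φ = +19.79900°, λ = +107.22417°
MOOR-17: φ = +10.53983°, λ = +113.05583°
BB-72: φ = +16.60250°, λ = +130.94867°
GT5→PM-95: c = 0.353799 rad, d = 2254.05 km
PM-95→MOOR-17: c = 0.189049 rad, d = 1204.43 km
MOOR-17→BB-72: c = 0.321260 rad, d = 2046.75 km
Total = 2254.05 + 1204.43 + 2046.75 = 5505.23 km

5505 km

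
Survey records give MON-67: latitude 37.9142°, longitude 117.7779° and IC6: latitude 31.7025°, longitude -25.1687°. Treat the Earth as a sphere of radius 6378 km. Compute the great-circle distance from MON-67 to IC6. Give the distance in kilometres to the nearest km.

Δφ = -6.2117°,  Δλ = -142.9466°
a = sin²(Δφ/2) + cos φ₁ cos φ₂ sin²(Δλ/2) = 0.606382
c = 2·arcsin(√a) = 1.785199 rad = 102.2843°
d = R·c = 6378 × 1.785199 = 11386.0 km

11386 km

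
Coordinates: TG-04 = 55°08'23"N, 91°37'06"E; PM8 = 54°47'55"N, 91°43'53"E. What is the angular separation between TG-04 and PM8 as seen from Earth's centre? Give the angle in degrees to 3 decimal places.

0.347°

TG-04: φ = +55.13972°, λ = +91.61833°
PM8: φ = +54.79861°, λ = +91.73139°
Δφ = -0.3411°,  Δλ = 0.1131°
a = sin²(Δφ/2) + cos φ₁ cos φ₂ sin²(Δλ/2) = 0.000009
c = 2·arcsin(√a) = 0.006060 rad = 0.3472°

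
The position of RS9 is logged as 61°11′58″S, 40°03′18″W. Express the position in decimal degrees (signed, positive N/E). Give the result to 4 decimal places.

lat: 61.1994° S → -61.1994°
lon: 40.0550° W → -40.0550°

-61.1994°, -40.0550°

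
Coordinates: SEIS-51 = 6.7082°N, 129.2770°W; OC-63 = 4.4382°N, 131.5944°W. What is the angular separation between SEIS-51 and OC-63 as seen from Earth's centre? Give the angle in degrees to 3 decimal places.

Δφ = -2.2700°,  Δλ = -2.3174°
a = sin²(Δφ/2) + cos φ₁ cos φ₂ sin²(Δλ/2) = 0.000797
c = 2·arcsin(√a) = 0.056479 rad = 3.2360°

3.236°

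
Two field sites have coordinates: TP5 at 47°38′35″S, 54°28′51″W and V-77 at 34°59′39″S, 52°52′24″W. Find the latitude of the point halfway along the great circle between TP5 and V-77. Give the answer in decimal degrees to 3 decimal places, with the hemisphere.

TP5: φ = -47.64306°, λ = -54.48083°
V-77: φ = -34.99417°, λ = -52.87333°
Bx = cos φ₂ cos Δλ = 0.818888,  By = cos φ₂ sin Δλ = 0.022981
φₘ = atan2(sin φ₁ + sin φ₂, √((cos φ₁ + Bx)² + By²)) = -41.32138°
λₘ = λ₁ + atan2(By, cos φ₁ + Bx) = -53.59877°

41.321°S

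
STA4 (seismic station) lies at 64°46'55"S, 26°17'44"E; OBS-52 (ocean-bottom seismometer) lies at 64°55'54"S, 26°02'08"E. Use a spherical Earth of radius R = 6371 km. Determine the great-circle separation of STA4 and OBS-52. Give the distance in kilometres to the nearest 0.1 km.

STA4: φ = -64.78194°, λ = +26.29556°
OBS-52: φ = -64.93167°, λ = +26.03556°
Δφ = -0.1497°,  Δλ = -0.2600°
a = sin²(Δφ/2) + cos φ₁ cos φ₂ sin²(Δλ/2) = 0.000003
c = 2·arcsin(√a) = 0.003247 rad = 0.1861°
d = R·c = 6371 × 0.003247 = 20.7 km

20.7 km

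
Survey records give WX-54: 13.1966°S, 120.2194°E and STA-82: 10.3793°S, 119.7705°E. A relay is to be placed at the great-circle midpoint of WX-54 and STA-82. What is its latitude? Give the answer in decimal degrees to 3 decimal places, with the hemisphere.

Bx = cos φ₂ cos Δλ = 0.983606,  By = cos φ₂ sin Δλ = -0.007707
φₘ = atan2(sin φ₁ + sin φ₂, √((cos φ₁ + Bx)² + By²)) = -11.78804°
λₘ = λ₁ + atan2(By, cos φ₁ + Bx) = 119.99380°

11.788°S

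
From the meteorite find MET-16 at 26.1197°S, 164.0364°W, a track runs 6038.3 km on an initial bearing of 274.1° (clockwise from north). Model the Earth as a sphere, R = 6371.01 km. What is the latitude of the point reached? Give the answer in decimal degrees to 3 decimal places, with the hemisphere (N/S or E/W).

11.815°S

δ = d/R = 6038.3/6371.01 = 0.947778 rad
φ₂ = arcsin(sin φ₁ cos δ + cos φ₁ sin δ cos θ)
   = arcsin(-0.44025·0.58349 + 0.89788·0.81212·0.07150) = -11.81459°
λ₂ = λ₁ + atan2(sin θ sin δ cos φ₁, cos δ − sin φ₁ sin φ₂) = 140.11325°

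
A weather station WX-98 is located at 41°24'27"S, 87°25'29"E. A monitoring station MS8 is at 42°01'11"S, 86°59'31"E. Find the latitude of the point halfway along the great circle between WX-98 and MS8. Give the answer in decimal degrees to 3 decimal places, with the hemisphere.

WX-98: φ = -41.40750°, λ = +87.42472°
MS8: φ = -42.01972°, λ = +86.99194°
Bx = cos φ₂ cos Δλ = 0.742893,  By = cos φ₂ sin Δλ = -0.005611
φₘ = atan2(sin φ₁ + sin φ₂, √((cos φ₁ + Bx)² + By²)) = -41.71381°
λₘ = λ₁ + atan2(By, cos φ₁ + Bx) = 87.20936°

41.714°S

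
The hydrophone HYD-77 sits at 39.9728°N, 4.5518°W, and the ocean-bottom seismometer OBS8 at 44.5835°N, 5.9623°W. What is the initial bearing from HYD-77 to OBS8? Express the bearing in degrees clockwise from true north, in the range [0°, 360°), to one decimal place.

347.7°

Δλ = -1.4105°
y = sin Δλ · cos φ₂ = -0.017532
x = cos φ₁ sin φ₂ − sin φ₁ cos φ₂ cos Δλ = 0.080524
θ = atan2(y, x) = -12.2829° → 347.7171° (mod 360°)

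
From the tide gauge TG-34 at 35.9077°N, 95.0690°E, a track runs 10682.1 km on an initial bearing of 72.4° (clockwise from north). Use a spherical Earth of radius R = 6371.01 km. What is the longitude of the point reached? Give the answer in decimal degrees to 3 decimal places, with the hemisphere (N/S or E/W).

δ = d/R = 10682.1/6371.01 = 1.676673 rad
φ₂ = arcsin(sin φ₁ cos δ + cos φ₁ sin δ cos θ)
   = arcsin(0.58648·-0.10568 + 0.80996·0.99440·0.30237) = 10.46054°
λ₂ = λ₁ + atan2(sin θ sin δ cos φ₁, cos δ − sin φ₁ sin φ₂) = -159.48297°

159.483°W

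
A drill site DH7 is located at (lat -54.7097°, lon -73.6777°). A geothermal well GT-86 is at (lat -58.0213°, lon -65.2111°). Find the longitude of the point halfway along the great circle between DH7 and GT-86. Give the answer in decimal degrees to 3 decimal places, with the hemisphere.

69.629°W

Bx = cos φ₂ cos Δλ = 0.523832,  By = cos φ₂ sin Δλ = 0.077975
φₘ = atan2(sin φ₁ + sin φ₂, √((cos φ₁ + Bx)² + By²)) = -56.43751°
λₘ = λ₁ + atan2(By, cos φ₁ + Bx) = -69.62868°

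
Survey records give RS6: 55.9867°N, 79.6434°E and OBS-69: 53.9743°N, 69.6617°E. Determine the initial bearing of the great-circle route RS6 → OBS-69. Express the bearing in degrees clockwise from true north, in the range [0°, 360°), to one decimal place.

254.8°

Δλ = -9.9817°
y = sin Δλ · cos φ₂ = -0.101946
x = cos φ₁ sin φ₂ − sin φ₁ cos φ₂ cos Δλ = -0.027736
θ = atan2(y, x) = -105.2200° → 254.7800° (mod 360°)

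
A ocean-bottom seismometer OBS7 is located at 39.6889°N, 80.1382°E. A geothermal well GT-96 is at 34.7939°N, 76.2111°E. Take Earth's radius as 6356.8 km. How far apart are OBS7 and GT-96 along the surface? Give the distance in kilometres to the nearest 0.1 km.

Δφ = -4.8950°,  Δλ = -3.9271°
a = sin²(Δφ/2) + cos φ₁ cos φ₂ sin²(Δλ/2) = 0.002566
c = 2·arcsin(√a) = 0.101345 rad = 5.8067°
d = R·c = 6356.8 × 0.101345 = 644.2 km

644.2 km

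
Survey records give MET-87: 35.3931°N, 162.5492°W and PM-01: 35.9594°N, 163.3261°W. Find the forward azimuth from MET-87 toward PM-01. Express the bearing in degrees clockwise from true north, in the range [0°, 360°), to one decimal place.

Δλ = -0.7769°
y = sin Δλ · cos φ₂ = -0.010975
x = cos φ₁ sin φ₂ − sin φ₁ cos φ₂ cos Δλ = 0.009927
θ = atan2(y, x) = -47.8715° → 312.1285° (mod 360°)

312.1°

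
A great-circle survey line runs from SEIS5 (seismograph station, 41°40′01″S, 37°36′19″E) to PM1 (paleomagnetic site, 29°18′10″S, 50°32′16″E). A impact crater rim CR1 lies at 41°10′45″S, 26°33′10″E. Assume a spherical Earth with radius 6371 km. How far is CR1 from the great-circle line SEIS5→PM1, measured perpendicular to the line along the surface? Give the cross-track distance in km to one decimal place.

654.7 km

SEIS5: φ = -41.66694°, λ = +37.60528°
PM1: φ = -29.30278°, λ = +50.53778°
CR1: φ = -41.17917°, λ = +26.55278°
δ₁₃ = central angle SEIS5→CR1 = 0.144798 rad  (haversine)
θ₁₃ = bearing SEIS5→CR1 = 269.695°,  θ₁₂ = bearing SEIS5→PM1 = 44.383°
dₓₜ = R·arcsin(sin δ₁₃ · sin(θ₁₃ − θ₁₂)) = 6371·arcsin(0.14429·sin(225.313°)) = -654.723 km
|dₓₜ| = 654.723 km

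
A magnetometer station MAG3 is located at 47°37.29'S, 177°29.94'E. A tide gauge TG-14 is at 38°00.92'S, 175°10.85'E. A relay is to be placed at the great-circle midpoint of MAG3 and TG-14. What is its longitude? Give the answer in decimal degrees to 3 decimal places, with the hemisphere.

MAG3: φ = -47.62150°, λ = +177.49900°
TG-14: φ = -38.01533°, λ = +175.18083°
Bx = cos φ₂ cos Δλ = 0.787201,  By = cos φ₂ sin Δλ = -0.031867
φₘ = atan2(sin φ₁ + sin φ₂, √((cos φ₁ + Bx)² + By²)) = -42.82423°
λₘ = λ₁ + atan2(By, cos φ₁ + Bx) = 176.24966°

176.250°E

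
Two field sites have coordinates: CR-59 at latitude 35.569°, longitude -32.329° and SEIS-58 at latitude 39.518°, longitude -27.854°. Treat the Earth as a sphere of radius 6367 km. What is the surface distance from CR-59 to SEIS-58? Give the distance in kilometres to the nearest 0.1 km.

589.8 km

Δφ = 3.9490°,  Δλ = 4.4750°
a = sin²(Δφ/2) + cos φ₁ cos φ₂ sin²(Δλ/2) = 0.002144
c = 2·arcsin(√a) = 0.092631 rad = 5.3074°
d = R·c = 6367 × 0.092631 = 589.8 km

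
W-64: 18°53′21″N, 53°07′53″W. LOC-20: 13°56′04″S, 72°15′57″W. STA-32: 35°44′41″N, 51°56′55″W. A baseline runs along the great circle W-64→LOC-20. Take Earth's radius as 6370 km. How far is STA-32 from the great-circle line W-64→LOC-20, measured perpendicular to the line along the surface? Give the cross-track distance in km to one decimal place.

W-64: φ = +18.88917°, λ = -53.13139°
LOC-20: φ = -13.93444°, λ = -72.26583°
STA-32: φ = +35.74472°, λ = -51.94861°
δ₁₃ = central angle W-64→STA-32 = 0.294749 rad  (haversine)
θ₁₃ = bearing W-64→STA-32 = 3.306°,  θ₁₂ = bearing W-64→LOC-20 = 211.230°
dₓₜ = R·arcsin(sin δ₁₃ · sin(θ₁₃ − θ₁₂)) = 6370·arcsin(0.29050·sin(-207.924°)) = 869.265 km
|dₓₜ| = 869.265 km

869.3 km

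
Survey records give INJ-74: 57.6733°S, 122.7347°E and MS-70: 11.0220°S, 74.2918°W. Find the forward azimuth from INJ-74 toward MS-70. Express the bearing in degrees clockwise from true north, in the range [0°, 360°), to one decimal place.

Δλ = 162.9735°
y = sin Δλ · cos φ₂ = 0.287413
x = cos φ₁ sin φ₂ − sin φ₁ cos φ₂ cos Δλ = -0.895307
θ = atan2(y, x) = 162.2023° → 162.2023° (mod 360°)

162.2°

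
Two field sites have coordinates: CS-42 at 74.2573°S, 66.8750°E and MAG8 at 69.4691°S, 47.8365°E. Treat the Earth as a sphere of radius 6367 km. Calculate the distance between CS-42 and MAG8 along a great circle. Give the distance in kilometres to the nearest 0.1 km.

Δφ = 4.7882°,  Δλ = -19.0385°
a = sin²(Δφ/2) + cos φ₁ cos φ₂ sin²(Δλ/2) = 0.004347
c = 2·arcsin(√a) = 0.131966 rad = 7.5611°
d = R·c = 6367 × 0.131966 = 840.2 km

840.2 km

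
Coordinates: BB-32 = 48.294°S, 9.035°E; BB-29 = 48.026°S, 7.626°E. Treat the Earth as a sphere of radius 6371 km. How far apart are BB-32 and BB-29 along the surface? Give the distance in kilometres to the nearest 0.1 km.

108.7 km

Δφ = 0.2680°,  Δλ = -1.4090°
a = sin²(Δφ/2) + cos φ₁ cos φ₂ sin²(Δλ/2) = 0.000073
c = 2·arcsin(√a) = 0.017058 rad = 0.9773°
d = R·c = 6371 × 0.017058 = 108.7 km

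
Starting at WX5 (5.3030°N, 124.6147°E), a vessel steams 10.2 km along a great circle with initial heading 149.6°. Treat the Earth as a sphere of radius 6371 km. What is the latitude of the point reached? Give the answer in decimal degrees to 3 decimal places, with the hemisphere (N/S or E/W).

5.224°N

δ = d/R = 10.2/6371 = 0.001601 rad
φ₂ = arcsin(sin φ₁ cos δ + cos φ₁ sin δ cos θ)
   = arcsin(0.09242·1.00000 + 0.99572·0.00160·-0.86251) = 5.22388°
λ₂ = λ₁ + atan2(sin θ sin δ cos φ₁, cos δ − sin φ₁ sin φ₂) = 124.66131°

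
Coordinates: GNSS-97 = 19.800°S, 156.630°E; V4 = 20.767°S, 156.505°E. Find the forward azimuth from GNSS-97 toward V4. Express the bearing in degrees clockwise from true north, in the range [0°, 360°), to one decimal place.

186.9°

Δλ = -0.1250°
y = sin Δλ · cos φ₂ = -0.002040
x = cos φ₁ sin φ₂ − sin φ₁ cos φ₂ cos Δλ = -0.016877
θ = atan2(y, x) = -173.1082° → 186.8918° (mod 360°)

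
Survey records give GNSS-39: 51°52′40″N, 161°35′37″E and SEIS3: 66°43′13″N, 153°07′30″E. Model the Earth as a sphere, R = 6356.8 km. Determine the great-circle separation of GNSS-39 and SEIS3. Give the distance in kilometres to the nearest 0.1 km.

GNSS-39: φ = +51.87778°, λ = +161.59361°
SEIS3: φ = +66.72028°, λ = +153.12500°
Δφ = 14.8425°,  Δλ = -8.4686°
a = sin²(Δφ/2) + cos φ₁ cos φ₂ sin²(Δλ/2) = 0.018013
c = 2·arcsin(√a) = 0.269240 rad = 15.4263°
d = R·c = 6356.8 × 0.269240 = 1711.5 km

1711.5 km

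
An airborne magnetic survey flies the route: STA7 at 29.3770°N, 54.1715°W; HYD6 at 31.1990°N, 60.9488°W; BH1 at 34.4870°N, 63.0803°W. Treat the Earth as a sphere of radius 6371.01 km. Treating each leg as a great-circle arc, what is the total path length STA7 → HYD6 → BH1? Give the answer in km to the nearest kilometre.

STA7→HYD6: c = 0.106953 rad, d = 681.40 km
HYD6→BH1: c = 0.065341 rad, d = 416.29 km
Total = 681.40 + 416.29 = 1097.69 km

1098 km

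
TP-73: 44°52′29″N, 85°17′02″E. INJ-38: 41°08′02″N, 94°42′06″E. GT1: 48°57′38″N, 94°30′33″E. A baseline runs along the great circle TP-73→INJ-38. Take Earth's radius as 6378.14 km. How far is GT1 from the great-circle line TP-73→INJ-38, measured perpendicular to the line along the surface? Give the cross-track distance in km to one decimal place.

TP-73: φ = +44.87472°, λ = +85.28389°
INJ-38: φ = +41.13389°, λ = +94.70167°
GT1: φ = +48.96056°, λ = +94.50917°
δ₁₃ = central angle TP-73→GT1 = 0.130935 rad  (haversine)
θ₁₃ = bearing TP-73→GT1 = 53.728°,  θ₁₂ = bearing TP-73→INJ-38 = 115.233°
dₓₜ = R·arcsin(sin δ₁₃ · sin(θ₁₃ − θ₁₂)) = 6378.14·arcsin(0.13056·sin(-61.505°)) = -733.475 km
|dₓₜ| = 733.475 km

733.5 km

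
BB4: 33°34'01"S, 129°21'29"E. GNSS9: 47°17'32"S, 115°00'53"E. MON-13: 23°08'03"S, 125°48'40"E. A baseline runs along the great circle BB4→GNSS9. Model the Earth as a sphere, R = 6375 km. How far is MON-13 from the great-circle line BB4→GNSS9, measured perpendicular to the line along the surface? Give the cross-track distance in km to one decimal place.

946.4 km

BB4: φ = -33.56694°, λ = +129.35806°
GNSS9: φ = -47.29222°, λ = +115.01472°
MON-13: φ = -23.13417°, λ = +125.81111°
δ₁₃ = central angle BB4→MON-13 = 0.190021 rad  (haversine)
θ₁₃ = bearing BB4→MON-13 = 342.470°,  θ₁₂ = bearing BB4→GNSS9 = 214.016°
dₓₜ = R·arcsin(sin δ₁₃ · sin(θ₁₃ − θ₁₂)) = 6375·arcsin(0.18888·sin(128.454°)) = 946.422 km
|dₓₜ| = 946.422 km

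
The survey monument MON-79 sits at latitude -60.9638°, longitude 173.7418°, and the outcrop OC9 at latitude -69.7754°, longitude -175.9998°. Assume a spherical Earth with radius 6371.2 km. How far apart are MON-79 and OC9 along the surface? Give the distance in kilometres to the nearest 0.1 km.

1085.7 km

Δφ = -8.8116°,  Δλ = 10.2584°
a = sin²(Δφ/2) + cos φ₁ cos φ₂ sin²(Δλ/2) = 0.007242
c = 2·arcsin(√a) = 0.170411 rad = 9.7638°
d = R·c = 6371.2 × 0.170411 = 1085.7 km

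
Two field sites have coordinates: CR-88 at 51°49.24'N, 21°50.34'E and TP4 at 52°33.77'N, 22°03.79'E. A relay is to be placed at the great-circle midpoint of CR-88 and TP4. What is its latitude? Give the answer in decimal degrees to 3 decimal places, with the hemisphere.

52.192°N

CR-88: φ = +51.82067°, λ = +21.83900°
TP4: φ = +52.56283°, λ = +22.06317°
Bx = cos φ₂ cos Δλ = 0.607886,  By = cos φ₂ sin Δλ = 0.002378
φₘ = atan2(sin φ₁ + sin φ₂, √((cos φ₁ + Bx)² + By²)) = 52.19180°
λₘ = λ₁ + atan2(By, cos φ₁ + Bx) = 21.95015°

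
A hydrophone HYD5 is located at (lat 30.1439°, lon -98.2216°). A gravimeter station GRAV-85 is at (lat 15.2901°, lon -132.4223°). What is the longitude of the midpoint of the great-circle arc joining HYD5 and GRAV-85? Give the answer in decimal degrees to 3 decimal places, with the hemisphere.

Bx = cos φ₂ cos Δλ = 0.797798,  By = cos φ₂ sin Δλ = -0.542197
φₘ = atan2(sin φ₁ + sin φ₂, √((cos φ₁ + Bx)² + By²)) = 23.65152°
λₘ = λ₁ + atan2(By, cos φ₁ + Bx) = -116.28383°

116.284°W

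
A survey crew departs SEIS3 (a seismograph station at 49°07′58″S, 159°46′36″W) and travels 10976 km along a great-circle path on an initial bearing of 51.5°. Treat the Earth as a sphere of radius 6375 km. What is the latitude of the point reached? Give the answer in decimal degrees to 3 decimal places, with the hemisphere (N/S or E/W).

SEIS3: φ = -49.13278°, λ = -159.77667°
δ = d/R = 10976/6375 = 1.721725 rad
φ₂ = arcsin(sin φ₁ cos δ + cos φ₁ sin δ cos θ)
   = arcsin(-0.75623·-0.15036 + 0.65431·0.98863·0.62251) = 31.09041°
λ₂ = λ₁ + atan2(sin θ sin δ cos φ₁, cos δ − sin φ₁ sin φ₂) = -95.15529°

31.090°N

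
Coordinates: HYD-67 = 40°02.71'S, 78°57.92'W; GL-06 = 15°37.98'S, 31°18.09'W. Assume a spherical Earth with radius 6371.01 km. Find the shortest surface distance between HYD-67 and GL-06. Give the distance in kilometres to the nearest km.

5331 km

HYD-67: φ = -40.04517°, λ = -78.96533°
GL-06: φ = -15.63300°, λ = -31.30150°
Δφ = 24.4122°,  Δλ = 47.6638°
a = sin²(Δφ/2) + cos φ₁ cos φ₂ sin²(Δλ/2) = 0.165061
c = 2·arcsin(√a) = 0.836751 rad = 47.9423°
d = R·c = 6371.01 × 0.836751 = 5330.9 km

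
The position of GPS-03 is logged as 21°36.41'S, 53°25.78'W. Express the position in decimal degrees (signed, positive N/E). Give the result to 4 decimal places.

lat: 21.6068° S → -21.6068°
lon: 53.4297° W → -53.4297°

-21.6068°, -53.4297°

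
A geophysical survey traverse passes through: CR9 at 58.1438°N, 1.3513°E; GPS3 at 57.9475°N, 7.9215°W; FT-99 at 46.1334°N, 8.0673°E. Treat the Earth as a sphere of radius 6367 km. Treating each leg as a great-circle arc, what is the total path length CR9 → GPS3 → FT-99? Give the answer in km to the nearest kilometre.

2245 km

CR9→GPS3: c = 0.085654 rad, d = 545.36 km
GPS3→FT-99: c = 0.266911 rad, d = 1699.42 km
Total = 545.36 + 1699.42 = 2244.78 km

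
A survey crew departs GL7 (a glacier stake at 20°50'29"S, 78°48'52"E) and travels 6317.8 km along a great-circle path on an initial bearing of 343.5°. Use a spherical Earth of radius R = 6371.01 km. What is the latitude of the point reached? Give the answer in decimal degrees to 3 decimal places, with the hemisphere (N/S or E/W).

GL7: φ = -20.84139°, λ = +78.81444°
δ = d/R = 6317.8/6371.01 = 0.991648 rad
φ₂ = arcsin(sin φ₁ cos δ + cos φ₁ sin δ cos θ)
   = arcsin(-0.35578·0.54731 + 0.93457·0.83693·0.95882) = 33.72687°
λ₂ = λ₁ + atan2(sin θ sin δ cos φ₁, cos δ − sin φ₁ sin φ₂) = 62.20758°

33.727°N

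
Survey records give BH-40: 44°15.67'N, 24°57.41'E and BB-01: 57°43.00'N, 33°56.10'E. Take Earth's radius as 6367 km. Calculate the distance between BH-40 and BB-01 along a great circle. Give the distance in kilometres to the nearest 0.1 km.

BH-40: φ = +44.26117°, λ = +24.95683°
BB-01: φ = +57.71667°, λ = +33.93500°
Δφ = 13.4555°,  Δλ = 8.9782°
a = sin²(Δφ/2) + cos φ₁ cos φ₂ sin²(Δλ/2) = 0.016068
c = 2·arcsin(√a) = 0.254202 rad = 14.5647°
d = R·c = 6367 × 0.254202 = 1618.5 km

1618.5 km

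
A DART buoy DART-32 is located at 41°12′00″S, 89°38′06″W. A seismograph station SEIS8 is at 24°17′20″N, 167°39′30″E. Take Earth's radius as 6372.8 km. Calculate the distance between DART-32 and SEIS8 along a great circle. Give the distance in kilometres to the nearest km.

12785 km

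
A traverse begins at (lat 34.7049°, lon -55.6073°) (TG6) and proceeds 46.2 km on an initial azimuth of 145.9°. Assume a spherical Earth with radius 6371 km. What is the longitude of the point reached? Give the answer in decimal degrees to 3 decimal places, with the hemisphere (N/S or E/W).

55.325°W

δ = d/R = 46.2/6371 = 0.007252 rad
φ₂ = arcsin(sin φ₁ cos δ + cos φ₁ sin δ cos θ)
   = arcsin(0.56935·0.99997 + 0.82210·0.00725·-0.82806) = 34.36053°
λ₂ = λ₁ + atan2(sin θ sin δ cos φ₁, cos δ − sin φ₁ sin φ₂) = -55.32512°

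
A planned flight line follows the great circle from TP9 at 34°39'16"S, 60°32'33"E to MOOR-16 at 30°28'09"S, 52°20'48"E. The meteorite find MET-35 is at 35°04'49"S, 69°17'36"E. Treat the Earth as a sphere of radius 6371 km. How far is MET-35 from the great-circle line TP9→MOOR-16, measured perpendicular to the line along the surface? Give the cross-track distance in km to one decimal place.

312.5 km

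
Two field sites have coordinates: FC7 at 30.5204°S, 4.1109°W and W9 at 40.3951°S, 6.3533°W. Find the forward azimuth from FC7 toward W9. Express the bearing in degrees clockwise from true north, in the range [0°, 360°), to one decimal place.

Δλ = -2.2424°
y = sin Δλ · cos φ₂ = -0.029799
x = cos φ₁ sin φ₂ − sin φ₁ cos φ₂ cos Δλ = -0.171790
θ = atan2(y, x) = -170.1593° → 189.8407° (mod 360°)

189.8°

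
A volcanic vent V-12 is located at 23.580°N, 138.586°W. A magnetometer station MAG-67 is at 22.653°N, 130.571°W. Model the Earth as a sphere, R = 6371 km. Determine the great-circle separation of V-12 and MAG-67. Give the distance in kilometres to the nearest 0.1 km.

Δφ = -0.9270°,  Δλ = 8.0150°
a = sin²(Δφ/2) + cos φ₁ cos φ₂ sin²(Δλ/2) = 0.004196
c = 2·arcsin(√a) = 0.129651 rad = 7.4285°
d = R·c = 6371 × 0.129651 = 826.0 km

826.0 km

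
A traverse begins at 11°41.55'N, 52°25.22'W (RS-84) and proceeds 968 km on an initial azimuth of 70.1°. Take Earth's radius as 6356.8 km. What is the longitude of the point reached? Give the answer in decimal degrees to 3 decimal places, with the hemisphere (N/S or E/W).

RS-84: φ = +11.69250°, λ = -52.42033°
δ = d/R = 968/6356.8 = 0.152278 rad
φ₂ = arcsin(sin φ₁ cos δ + cos φ₁ sin δ cos θ)
   = arcsin(0.20266·0.98843 + 0.97925·0.15169·0.34038) = 14.52928°
λ₂ = λ₁ + atan2(sin θ sin δ cos φ₁, cos δ − sin φ₁ sin φ₂) = -43.94727°

43.947°W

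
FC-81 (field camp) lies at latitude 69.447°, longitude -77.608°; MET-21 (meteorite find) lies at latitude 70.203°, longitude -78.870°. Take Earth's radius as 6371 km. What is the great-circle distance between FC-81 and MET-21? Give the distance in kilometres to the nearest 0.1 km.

Δφ = 0.7560°,  Δλ = -1.2620°
a = sin²(Δφ/2) + cos φ₁ cos φ₂ sin²(Δλ/2) = 0.000058
c = 2·arcsin(√a) = 0.015225 rad = 0.8723°
d = R·c = 6371 × 0.015225 = 97.0 km

97.0 km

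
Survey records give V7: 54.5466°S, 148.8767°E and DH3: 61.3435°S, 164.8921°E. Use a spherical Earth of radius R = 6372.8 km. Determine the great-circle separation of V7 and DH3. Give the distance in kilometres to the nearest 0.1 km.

Δφ = -6.7969°,  Δλ = 16.0154°
a = sin²(Δφ/2) + cos φ₁ cos φ₂ sin²(Δλ/2) = 0.008912
c = 2·arcsin(√a) = 0.189090 rad = 10.8340°
d = R·c = 6372.8 × 0.189090 = 1205.0 km

1205.0 km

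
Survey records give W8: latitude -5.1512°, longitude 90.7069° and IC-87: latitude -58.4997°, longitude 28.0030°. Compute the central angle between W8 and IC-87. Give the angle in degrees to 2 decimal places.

Δφ = -53.3485°,  Δλ = -62.7039°
a = sin²(Δφ/2) + cos φ₁ cos φ₂ sin²(Δλ/2) = 0.342400
c = 2·arcsin(√a) = 1.250129 rad = 71.6271°

71.63°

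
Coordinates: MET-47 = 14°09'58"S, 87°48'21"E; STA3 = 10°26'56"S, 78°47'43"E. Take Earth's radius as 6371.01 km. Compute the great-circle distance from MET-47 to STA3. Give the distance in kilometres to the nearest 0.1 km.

MET-47: φ = -14.16611°, λ = +87.80583°
STA3: φ = -10.44889°, λ = +78.79528°
Δφ = 3.7172°,  Δλ = -9.0106°
a = sin²(Δφ/2) + cos φ₁ cos φ₂ sin²(Δλ/2) = 0.006935
c = 2·arcsin(√a) = 0.166750 rad = 9.5541°
d = R·c = 6371.01 × 0.166750 = 1062.4 km

1062.4 km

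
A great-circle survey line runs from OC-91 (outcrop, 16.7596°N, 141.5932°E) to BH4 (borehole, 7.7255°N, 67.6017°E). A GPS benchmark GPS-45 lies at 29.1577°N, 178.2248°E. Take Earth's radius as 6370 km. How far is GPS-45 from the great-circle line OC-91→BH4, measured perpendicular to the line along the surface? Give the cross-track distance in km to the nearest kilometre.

δ₁₃ = central angle OC-91→GPS-45 = 0.624043 rad  (haversine)
θ₁₃ = bearing OC-91→GPS-45 = 63.092°,  θ₁₂ = bearing OC-91→BH4 = 273.000°
dₓₜ = R·arcsin(sin δ₁₃ · sin(θ₁₃ − θ₁₂)) = 6370·arcsin(0.58432·sin(-209.908°)) = 1883.187 km
|dₓₜ| = 1883.187 km

1883 km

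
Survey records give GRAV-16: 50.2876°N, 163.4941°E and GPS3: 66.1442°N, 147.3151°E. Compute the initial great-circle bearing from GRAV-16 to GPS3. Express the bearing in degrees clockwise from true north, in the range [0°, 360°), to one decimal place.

338.5°

Δλ = -16.1790°
y = sin Δλ · cos φ₂ = -0.112692
x = cos φ₁ sin φ₂ − sin φ₁ cos φ₂ cos Δλ = 0.285552
θ = atan2(y, x) = -21.5364° → 338.4636° (mod 360°)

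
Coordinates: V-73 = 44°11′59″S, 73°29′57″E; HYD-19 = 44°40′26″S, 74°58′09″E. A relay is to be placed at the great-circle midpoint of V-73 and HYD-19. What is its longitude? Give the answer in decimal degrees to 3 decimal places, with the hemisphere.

V-73: φ = -44.19972°, λ = +73.49917°
HYD-19: φ = -44.67389°, λ = +74.96917°
Bx = cos φ₂ cos Δλ = 0.710886,  By = cos φ₂ sin Δλ = 0.018243
φₘ = atan2(sin φ₁ + sin φ₂, √((cos φ₁ + Bx)² + By²)) = -44.43916°
λₘ = λ₁ + atan2(By, cos φ₁ + Bx) = 74.23118°

74.231°E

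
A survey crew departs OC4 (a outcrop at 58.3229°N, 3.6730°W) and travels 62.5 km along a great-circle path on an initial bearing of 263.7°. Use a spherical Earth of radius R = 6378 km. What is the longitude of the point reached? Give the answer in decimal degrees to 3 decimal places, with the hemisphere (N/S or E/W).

4.734°W

δ = d/R = 62.5/6378 = 0.009799 rad
φ₂ = arcsin(sin φ₁ cos δ + cos φ₁ sin δ cos θ)
   = arcsin(0.85102·0.99995 + 0.52513·0.00980·-0.10973) = 58.25689°
λ₂ = λ₁ + atan2(sin θ sin δ cos φ₁, cos δ − sin φ₁ sin φ₂) = -4.73379°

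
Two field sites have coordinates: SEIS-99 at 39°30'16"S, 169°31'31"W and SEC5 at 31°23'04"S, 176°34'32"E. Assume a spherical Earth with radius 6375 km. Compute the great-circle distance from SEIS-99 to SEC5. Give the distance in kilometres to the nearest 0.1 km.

SEIS-99: φ = -39.50444°, λ = -169.52528°
SEC5: φ = -31.38444°, λ = +176.57556°
Δφ = 8.1200°,  Δλ = -13.8992°
a = sin²(Δφ/2) + cos φ₁ cos φ₂ sin²(Δλ/2) = 0.014656
c = 2·arcsin(√a) = 0.242719 rad = 13.9068°
d = R·c = 6375 × 0.242719 = 1547.3 km

1547.3 km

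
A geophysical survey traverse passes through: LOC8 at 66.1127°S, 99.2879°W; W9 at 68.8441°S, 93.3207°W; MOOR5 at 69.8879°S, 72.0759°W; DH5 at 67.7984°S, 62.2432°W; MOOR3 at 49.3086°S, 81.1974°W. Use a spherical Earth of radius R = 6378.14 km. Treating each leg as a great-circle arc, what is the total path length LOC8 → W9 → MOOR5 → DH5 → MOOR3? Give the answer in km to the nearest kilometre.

LOC8→W9: c = 0.062106 rad, d = 396.12 km
W9→MOOR5: c = 0.131241 rad, d = 837.07 km
MOOR5→DH5: c = 0.071759 rad, d = 457.69 km
DH5→MOOR3: c = 0.362475 rad, d = 2311.92 km
Total = 396.12 + 837.07 + 457.69 + 2311.92 = 4002.80 km

4003 km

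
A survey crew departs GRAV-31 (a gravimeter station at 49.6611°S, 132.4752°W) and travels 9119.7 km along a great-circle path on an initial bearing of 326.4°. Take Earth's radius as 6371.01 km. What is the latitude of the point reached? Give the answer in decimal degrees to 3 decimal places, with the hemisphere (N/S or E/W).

δ = d/R = 9119.7/6371.01 = 1.431437 rad
φ₂ = arcsin(sin φ₁ cos δ + cos φ₁ sin δ cos θ)
   = arcsin(-0.76223·0.13891 + 0.64731·0.99031·0.83292) = 25.34380°
λ₂ = λ₁ + atan2(sin θ sin δ cos φ₁, cos δ − sin φ₁ sin φ₂) = -169.80399°

25.344°N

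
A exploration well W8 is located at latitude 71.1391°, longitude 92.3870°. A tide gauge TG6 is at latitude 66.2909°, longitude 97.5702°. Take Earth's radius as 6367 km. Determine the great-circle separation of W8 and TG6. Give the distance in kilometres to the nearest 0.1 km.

577.4 km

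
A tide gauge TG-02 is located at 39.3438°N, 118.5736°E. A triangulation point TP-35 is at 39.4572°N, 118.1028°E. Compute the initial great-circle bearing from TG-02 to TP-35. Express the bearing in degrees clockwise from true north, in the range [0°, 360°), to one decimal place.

287.5°

Δλ = -0.4708°
y = sin Δλ · cos φ₂ = -0.006344
x = cos φ₁ sin φ₂ − sin φ₁ cos φ₂ cos Δλ = 0.001996
θ = atan2(y, x) = -72.5379° → 287.4621° (mod 360°)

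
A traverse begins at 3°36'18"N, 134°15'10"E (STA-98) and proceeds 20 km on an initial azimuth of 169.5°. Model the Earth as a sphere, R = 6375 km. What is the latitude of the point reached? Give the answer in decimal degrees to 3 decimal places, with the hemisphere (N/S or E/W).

3.428°N

STA-98: φ = +3.60500°, λ = +134.25278°
δ = d/R = 20/6375 = 0.003137 rad
φ₂ = arcsin(sin φ₁ cos δ + cos φ₁ sin δ cos θ)
   = arcsin(0.06288·1.00000 + 0.99802·0.00314·-0.98325) = 3.42826°
λ₂ = λ₁ + atan2(sin θ sin δ cos φ₁, cos δ − sin φ₁ sin φ₂) = 134.28559°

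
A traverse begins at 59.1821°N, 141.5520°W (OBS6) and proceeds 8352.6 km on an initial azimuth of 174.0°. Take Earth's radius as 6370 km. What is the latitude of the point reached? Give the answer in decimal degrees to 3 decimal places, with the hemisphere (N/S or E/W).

15.785°S

δ = d/R = 8352.6/6370 = 1.311240 rad
φ₂ = arcsin(sin φ₁ cos δ + cos φ₁ sin δ cos θ)
   = arcsin(0.85880·0.25665 + 0.51231·0.96650·-0.99452) = -15.78486°
λ₂ = λ₁ + atan2(sin θ sin δ cos φ₁, cos δ − sin φ₁ sin φ₂) = -135.52563°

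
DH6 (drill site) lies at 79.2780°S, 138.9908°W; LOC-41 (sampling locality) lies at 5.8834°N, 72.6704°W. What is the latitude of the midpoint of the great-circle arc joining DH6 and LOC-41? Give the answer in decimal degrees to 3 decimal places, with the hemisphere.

39.099°S

Bx = cos φ₂ cos Δλ = 0.399506,  By = cos φ₂ sin Δλ = 0.910982
φₘ = atan2(sin φ₁ + sin φ₂, √((cos φ₁ + Bx)² + By²)) = -39.09862°
λₘ = λ₁ + atan2(By, cos φ₁ + Bx) = -81.72242°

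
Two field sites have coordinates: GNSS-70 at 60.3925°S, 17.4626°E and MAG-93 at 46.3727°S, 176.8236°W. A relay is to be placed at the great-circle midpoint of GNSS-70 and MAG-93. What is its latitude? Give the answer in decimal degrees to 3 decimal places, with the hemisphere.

81.298°S

Bx = cos φ₂ cos Δλ = -0.668627,  By = cos φ₂ sin Δλ = 0.170260
φₘ = atan2(sin φ₁ + sin φ₂, √((cos φ₁ + Bx)² + By²)) = -81.29836°
λₘ = λ₁ + atan2(By, cos φ₁ + Bx) = 153.17908°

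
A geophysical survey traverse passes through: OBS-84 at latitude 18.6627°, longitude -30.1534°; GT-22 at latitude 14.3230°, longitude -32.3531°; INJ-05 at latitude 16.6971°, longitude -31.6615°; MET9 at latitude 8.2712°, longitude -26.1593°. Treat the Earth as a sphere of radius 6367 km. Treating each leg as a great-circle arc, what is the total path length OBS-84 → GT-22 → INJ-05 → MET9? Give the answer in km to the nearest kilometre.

1920 km

OBS-84→GT-22: c = 0.084209 rad, d = 536.16 km
GT-22→INJ-05: c = 0.043037 rad, d = 274.02 km
INJ-05→MET9: c = 0.174354 rad, d = 1110.11 km
Total = 536.16 + 274.02 + 1110.11 = 1920.29 km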